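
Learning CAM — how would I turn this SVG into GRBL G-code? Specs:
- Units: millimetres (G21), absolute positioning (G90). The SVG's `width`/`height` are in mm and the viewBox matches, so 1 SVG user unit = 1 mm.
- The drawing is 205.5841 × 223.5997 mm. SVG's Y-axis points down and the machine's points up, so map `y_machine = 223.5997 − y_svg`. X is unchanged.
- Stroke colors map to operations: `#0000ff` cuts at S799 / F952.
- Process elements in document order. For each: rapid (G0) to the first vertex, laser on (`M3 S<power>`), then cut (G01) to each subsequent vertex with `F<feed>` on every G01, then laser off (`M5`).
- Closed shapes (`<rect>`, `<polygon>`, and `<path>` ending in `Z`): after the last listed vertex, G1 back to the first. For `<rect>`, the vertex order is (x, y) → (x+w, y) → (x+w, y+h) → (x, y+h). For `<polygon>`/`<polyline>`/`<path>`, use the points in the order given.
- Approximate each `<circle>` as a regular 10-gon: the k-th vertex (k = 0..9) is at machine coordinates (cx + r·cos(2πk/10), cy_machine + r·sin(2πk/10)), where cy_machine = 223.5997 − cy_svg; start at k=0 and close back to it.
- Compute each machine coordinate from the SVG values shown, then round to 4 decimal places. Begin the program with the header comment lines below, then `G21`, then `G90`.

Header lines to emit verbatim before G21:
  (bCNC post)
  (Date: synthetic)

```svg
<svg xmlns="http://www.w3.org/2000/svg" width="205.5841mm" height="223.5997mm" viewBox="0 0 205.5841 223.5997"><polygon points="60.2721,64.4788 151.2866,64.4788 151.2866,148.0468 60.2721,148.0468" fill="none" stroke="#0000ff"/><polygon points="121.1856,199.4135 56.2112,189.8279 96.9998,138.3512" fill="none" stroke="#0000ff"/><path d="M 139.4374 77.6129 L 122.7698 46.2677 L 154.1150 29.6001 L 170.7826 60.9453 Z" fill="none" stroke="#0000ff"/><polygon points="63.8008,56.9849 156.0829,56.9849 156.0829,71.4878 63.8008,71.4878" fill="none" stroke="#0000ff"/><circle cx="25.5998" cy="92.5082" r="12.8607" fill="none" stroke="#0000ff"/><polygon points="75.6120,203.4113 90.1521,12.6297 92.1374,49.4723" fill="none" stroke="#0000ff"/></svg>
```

(bCNC post)
(Date: synthetic)
G21
G90
G0 X60.2721 Y159.1209
M3 S799
G01 X151.2866 Y159.1209 F952
G01 X151.2866 Y75.5529 F952
G01 X60.2721 Y75.5529 F952
G01 X60.2721 Y159.1209 F952
M5
G0 X121.1856 Y24.1862
M3 S799
G01 X56.2112 Y33.7718 F952
G01 X96.9998 Y85.2485 F952
G01 X121.1856 Y24.1862 F952
M5
G0 X139.4374 Y145.9868
M3 S799
G01 X122.7698 Y177.3320 F952
G01 X154.1150 Y193.9996 F952
G01 X170.7826 Y162.6544 F952
G01 X139.4374 Y145.9868 F952
M5
G0 X63.8008 Y166.6148
M3 S799
G01 X156.0829 Y166.6148 F952
G01 X156.0829 Y152.1119 F952
G01 X63.8008 Y152.1119 F952
G01 X63.8008 Y166.6148 F952
M5
G0 X38.4605 Y131.0915
M3 S799
G01 X36.0043 Y138.6508 F952
G01 X29.5740 Y143.3228 F952
G01 X21.6256 Y143.3228 F952
G01 X15.1953 Y138.6508 F952
G01 X12.7391 Y131.0915 F952
G01 X15.1953 Y123.5322 F952
G01 X21.6256 Y118.8602 F952
G01 X29.5740 Y118.8602 F952
G01 X36.0043 Y123.5322 F952
G01 X38.4605 Y131.0915 F952
M5
G0 X75.6120 Y20.1884
M3 S799
G01 X90.1521 Y210.9700 F952
G01 X92.1374 Y174.1274 F952
G01 X75.6120 Y20.1884 F952
M5

Since the viewBox matches the mm dimensions, user units are millimetres directly. The only transform is the Y-flip y_m = 223.5997 − y_svg.

Shape 1 is a rectangle drawn with `<polygon>`. Its stroke #0000ff means cut at S799, F952. After flipping Y the toolpath is (60.2721,159.1209) → (151.2866,159.1209) → (151.2866,75.5529) → (60.2721,75.5529) → (60.2721,159.1209), returning to the start.

Shape 2 is a regular polygon drawn with `<polygon>`. Its stroke #0000ff means cut at S799, F952. After flipping Y the toolpath is (121.1856,24.1862) → (56.2112,33.7718) → (96.9998,85.2485) → (121.1856,24.1862), returning to the start.

Shape 3 is a regular polygon drawn with `<path>`. Its stroke #0000ff means cut at S799, F952. After flipping Y the toolpath is (139.4374,145.9868) → (122.7698,177.3320) → (154.1150,193.9996) → (170.7826,162.6544) → (139.4374,145.9868), returning to the start.

Shape 4 is a rectangle drawn with `<polygon>`. Its stroke #0000ff means cut at S799, F952. After flipping Y the toolpath is (63.8008,166.6148) → (156.0829,166.6148) → (156.0829,152.1119) → (63.8008,152.1119) → (63.8008,166.6148), returning to the start.

Shape 5 is a circle drawn with `<circle>`. Its stroke #0000ff means cut at S799, F952. After flipping Y the toolpath is (38.4605,131.0915) → (36.0043,138.6508) → (29.5740,143.3228) → (21.6256,143.3228) → (15.1953,138.6508) → (12.7391,131.0915) → (15.1953,123.5322) → (21.6256,118.8602) → (29.5740,118.8602) → (36.0043,123.5322) → (38.4605,131.0915), returning to the start.

Shape 6 is a closed polygon drawn with `<polygon>`. Its stroke #0000ff means cut at S799, F952. After flipping Y the toolpath is (75.6120,20.1884) → (90.1521,210.9700) → (92.1374,174.1274) → (75.6120,20.1884), returning to the start.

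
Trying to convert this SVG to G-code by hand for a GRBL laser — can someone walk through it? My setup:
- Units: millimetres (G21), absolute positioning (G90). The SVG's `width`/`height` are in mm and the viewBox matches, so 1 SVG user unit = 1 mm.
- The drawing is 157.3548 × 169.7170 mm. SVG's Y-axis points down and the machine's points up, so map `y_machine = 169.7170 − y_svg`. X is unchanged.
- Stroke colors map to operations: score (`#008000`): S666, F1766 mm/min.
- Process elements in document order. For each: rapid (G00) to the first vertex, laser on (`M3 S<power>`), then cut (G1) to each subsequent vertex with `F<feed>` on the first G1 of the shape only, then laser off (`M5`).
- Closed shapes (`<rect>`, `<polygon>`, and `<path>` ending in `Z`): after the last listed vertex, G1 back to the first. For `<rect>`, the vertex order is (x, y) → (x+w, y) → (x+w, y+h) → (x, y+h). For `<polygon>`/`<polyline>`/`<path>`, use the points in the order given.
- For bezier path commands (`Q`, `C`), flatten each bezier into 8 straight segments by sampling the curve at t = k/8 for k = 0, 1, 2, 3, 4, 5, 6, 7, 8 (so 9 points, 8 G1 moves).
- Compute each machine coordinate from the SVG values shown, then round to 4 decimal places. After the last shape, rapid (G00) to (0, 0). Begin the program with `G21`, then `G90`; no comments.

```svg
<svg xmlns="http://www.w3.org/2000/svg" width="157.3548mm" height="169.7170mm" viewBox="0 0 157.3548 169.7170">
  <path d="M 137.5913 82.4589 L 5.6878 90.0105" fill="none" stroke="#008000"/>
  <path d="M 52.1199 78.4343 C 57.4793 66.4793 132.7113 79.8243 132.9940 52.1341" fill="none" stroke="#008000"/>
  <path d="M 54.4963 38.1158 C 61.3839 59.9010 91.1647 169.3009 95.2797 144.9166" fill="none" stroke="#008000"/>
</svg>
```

viewBox `0 0 157.3548 169.7170` with mm width/height → 1 unit = 1 mm. Flip: y_m = 169.7170 − y_svg.

**Shape 1** — `<path>` line segment, stroke `#008000` → score (S666, F1766). Machine vertices: (137.5913,87.2581) → (5.6878,79.7065). Open path.

**Shape 2** — `<path>` cubic bezier, stroke `#008000` → score (S666, F1766). Control points (SVG): P0=(52.1199,78.4343), P1=(57.4793,66.4793), P2=(132.7113,79.8243), P3=(132.9940,52.1341); sampled at t=k/8. Machine vertices: (52.1199,91.2827) → (57.1221,94.7094) → (66.9777,96.5417) → (79.9896,97.5568) → (94.4607,98.5321) → (108.6938,100.2450) → (120.9918,103.4729) → (129.6576,108.9930) → (132.9940,117.5829). Open path.

**Shape 3** — `<path>` cubic bezier, stroke `#008000` → score (S666, F1766). Control points (SVG): P0=(54.4963,38.1158), P1=(61.3839,59.9010), P2=(91.1647,169.3009), P3=(95.2797,144.9166); sampled at t=k/8. Machine vertices: (54.4963,131.6012) → (58.0574,119.7572) → (63.1957,102.2939) → (69.3422,81.8057) → (75.9277,60.8872) → (82.3833,42.1329) → (88.1398,28.1374) → (92.6283,21.4950) → (95.2797,24.8004). Open path.

G21
G90
G00 X137.5913 Y87.2581
M3 S666
G1 X5.6878 Y79.7065 F1766
M5
G00 X52.1199 Y91.2827
M3 S666
G1 X57.1221 Y94.7094 F1766
G1 X66.9777 Y96.5417
G1 X79.9896 Y97.5568
G1 X94.4607 Y98.5321
G1 X108.6938 Y100.2450
G1 X120.9918 Y103.4729
G1 X129.6576 Y108.9930
G1 X132.9940 Y117.5829
M5
G00 X54.4963 Y131.6012
M3 S666
G1 X58.0574 Y119.7572 F1766
G1 X63.1957 Y102.2939
G1 X69.3422 Y81.8057
G1 X75.9277 Y60.8872
G1 X82.3833 Y42.1329
G1 X88.1398 Y28.1374
G1 X92.6283 Y21.4950
G1 X95.2797 Y24.8004
M5
G00 X0.0000 Y0.0000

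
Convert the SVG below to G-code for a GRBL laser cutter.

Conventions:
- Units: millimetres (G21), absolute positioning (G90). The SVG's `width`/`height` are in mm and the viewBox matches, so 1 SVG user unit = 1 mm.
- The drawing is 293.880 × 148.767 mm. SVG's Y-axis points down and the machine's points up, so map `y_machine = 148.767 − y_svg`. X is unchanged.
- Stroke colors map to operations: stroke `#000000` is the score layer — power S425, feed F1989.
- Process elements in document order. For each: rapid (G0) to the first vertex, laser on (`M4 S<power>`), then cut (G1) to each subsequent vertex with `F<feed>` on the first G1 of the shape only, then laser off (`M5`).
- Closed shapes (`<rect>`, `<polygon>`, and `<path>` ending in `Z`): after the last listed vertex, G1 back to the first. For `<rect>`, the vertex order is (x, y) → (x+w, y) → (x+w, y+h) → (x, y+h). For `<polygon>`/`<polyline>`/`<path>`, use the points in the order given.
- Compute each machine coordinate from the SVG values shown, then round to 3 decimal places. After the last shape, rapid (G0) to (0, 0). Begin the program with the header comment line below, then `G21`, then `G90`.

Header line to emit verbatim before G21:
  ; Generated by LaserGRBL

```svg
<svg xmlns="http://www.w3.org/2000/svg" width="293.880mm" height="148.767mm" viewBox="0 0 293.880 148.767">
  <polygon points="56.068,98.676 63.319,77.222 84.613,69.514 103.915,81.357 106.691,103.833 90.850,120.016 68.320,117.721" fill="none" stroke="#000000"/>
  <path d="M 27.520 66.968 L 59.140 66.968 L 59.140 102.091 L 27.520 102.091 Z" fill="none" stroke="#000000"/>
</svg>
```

viewBox `0 0 293.880 148.767` with mm width/height → 1 unit = 1 mm. Flip: y_m = 148.767 − y_svg.

**Shape 1** — `<polygon>` regular polygon, stroke `#000000` → score (S425, F1989). Machine vertices: (56.068,50.091) → (63.319,71.545) → (84.613,79.253) → (103.915,67.410) → (106.691,44.934) → (90.850,28.751) → (68.320,31.046) → (56.068,50.091). Closed: final G1 returns to the first vertex.

**Shape 2** — `<path>` rectangle, stroke `#000000` → score (S425, F1989). Machine vertices: (27.520,81.799) → (59.140,81.799) → (59.140,46.676) → (27.520,46.676) → (27.520,81.799). Closed: final G1 returns to the first vertex.

; Generated by LaserGRBL
G21
G90
G0 X56.068 Y50.091
M4 S425
G1 X63.319 Y71.545 F1989
G1 X84.613 Y79.253
G1 X103.915 Y67.410
G1 X106.691 Y44.934
G1 X90.850 Y28.751
G1 X68.320 Y31.046
G1 X56.068 Y50.091
M5
G0 X27.520 Y81.799
M4 S425
G1 X59.140 Y81.799 F1989
G1 X59.140 Y46.676
G1 X27.520 Y46.676
G1 X27.520 Y81.799
M5
G0 X0.000 Y0.000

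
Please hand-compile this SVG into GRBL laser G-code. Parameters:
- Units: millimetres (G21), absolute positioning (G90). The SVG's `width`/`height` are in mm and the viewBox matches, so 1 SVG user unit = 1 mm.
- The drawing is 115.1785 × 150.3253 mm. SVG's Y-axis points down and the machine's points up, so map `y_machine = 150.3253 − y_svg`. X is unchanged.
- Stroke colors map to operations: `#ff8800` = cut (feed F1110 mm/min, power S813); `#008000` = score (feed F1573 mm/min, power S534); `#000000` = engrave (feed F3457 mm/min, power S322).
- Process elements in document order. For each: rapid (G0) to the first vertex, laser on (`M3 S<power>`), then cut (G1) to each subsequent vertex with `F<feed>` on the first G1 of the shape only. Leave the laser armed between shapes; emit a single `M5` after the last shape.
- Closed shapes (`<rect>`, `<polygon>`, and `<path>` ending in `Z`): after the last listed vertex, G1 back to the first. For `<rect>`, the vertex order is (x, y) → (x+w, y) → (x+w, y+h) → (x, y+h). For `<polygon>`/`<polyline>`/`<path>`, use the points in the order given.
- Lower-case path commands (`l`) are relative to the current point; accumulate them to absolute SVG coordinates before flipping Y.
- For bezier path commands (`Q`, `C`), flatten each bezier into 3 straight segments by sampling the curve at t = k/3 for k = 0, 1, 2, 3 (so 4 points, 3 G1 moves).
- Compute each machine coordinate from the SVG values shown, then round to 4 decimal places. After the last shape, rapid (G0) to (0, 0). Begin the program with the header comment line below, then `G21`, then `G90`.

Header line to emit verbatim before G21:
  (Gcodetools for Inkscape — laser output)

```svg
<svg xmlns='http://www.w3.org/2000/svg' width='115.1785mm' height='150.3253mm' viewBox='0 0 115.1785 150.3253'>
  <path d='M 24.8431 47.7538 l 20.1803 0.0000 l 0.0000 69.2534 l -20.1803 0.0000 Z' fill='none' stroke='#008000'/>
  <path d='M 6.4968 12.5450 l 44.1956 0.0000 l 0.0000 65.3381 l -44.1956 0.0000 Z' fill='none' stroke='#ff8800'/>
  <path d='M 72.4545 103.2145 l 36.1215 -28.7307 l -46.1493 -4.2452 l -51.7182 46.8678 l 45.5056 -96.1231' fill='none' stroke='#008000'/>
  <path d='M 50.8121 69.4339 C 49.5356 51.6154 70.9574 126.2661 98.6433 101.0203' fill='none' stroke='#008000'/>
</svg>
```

Since the viewBox matches the mm dimensions, user units are millimetres directly. The only transform is the Y-flip y_m = 150.3253 − y_svg.

Shape 1 is a rectangle drawn with `<path>`. Its stroke #008000 means score at S534, F1573. After flipping Y the toolpath is (24.8431,102.5715) → (45.0234,102.5715) → (45.0234,33.3181) → (24.8431,33.3181) → (24.8431,102.5715), returning to the start.

Shape 2 is a rectangle drawn with `<path>`. Its stroke #ff8800 means cut at S813, F1110. After flipping Y the toolpath is (6.4968,137.7803) → (50.6924,137.7803) → (50.6924,72.4422) → (6.4968,72.4422) → (6.4968,137.7803), returning to the start.

Shape 3 is a open polyline drawn with `<path>`. Its stroke #008000 means score at S534, F1573. After flipping Y the toolpath is (72.4545,47.1108) → (108.5760,75.8415) → (62.4267,80.0867) → (10.7085,33.2189) → (56.2141,129.3420).

Shape 4 is a cubic bezier drawn with `<path>`. Its stroke #008000 means score at S534, F1573. After flipping Y the toolpath is (50.8121,80.8914) → (56.4930,75.0115) → (73.6541,50.2334) → (98.6433,49.3050).

(Gcodetools for Inkscape — laser output)
G21
G90
G0 X24.8431 Y102.5715
M3 S534
G1 X45.0234 Y102.5715 F1573
G1 X45.0234 Y33.3181
G1 X24.8431 Y33.3181
G1 X24.8431 Y102.5715
G0 X6.4968 Y137.7803
M3 S813
G1 X50.6924 Y137.7803 F1110
G1 X50.6924 Y72.4422
G1 X6.4968 Y72.4422
G1 X6.4968 Y137.7803
G0 X72.4545 Y47.1108
M3 S534
G1 X108.5760 Y75.8415 F1573
G1 X62.4267 Y80.0867
G1 X10.7085 Y33.2189
G1 X56.2141 Y129.3420
G0 X50.8121 Y80.8914
M3 S534
G1 X56.4930 Y75.0115 F1573
G1 X73.6541 Y50.2334
G1 X98.6433 Y49.3050
M5
G0 X0.0000 Y0.0000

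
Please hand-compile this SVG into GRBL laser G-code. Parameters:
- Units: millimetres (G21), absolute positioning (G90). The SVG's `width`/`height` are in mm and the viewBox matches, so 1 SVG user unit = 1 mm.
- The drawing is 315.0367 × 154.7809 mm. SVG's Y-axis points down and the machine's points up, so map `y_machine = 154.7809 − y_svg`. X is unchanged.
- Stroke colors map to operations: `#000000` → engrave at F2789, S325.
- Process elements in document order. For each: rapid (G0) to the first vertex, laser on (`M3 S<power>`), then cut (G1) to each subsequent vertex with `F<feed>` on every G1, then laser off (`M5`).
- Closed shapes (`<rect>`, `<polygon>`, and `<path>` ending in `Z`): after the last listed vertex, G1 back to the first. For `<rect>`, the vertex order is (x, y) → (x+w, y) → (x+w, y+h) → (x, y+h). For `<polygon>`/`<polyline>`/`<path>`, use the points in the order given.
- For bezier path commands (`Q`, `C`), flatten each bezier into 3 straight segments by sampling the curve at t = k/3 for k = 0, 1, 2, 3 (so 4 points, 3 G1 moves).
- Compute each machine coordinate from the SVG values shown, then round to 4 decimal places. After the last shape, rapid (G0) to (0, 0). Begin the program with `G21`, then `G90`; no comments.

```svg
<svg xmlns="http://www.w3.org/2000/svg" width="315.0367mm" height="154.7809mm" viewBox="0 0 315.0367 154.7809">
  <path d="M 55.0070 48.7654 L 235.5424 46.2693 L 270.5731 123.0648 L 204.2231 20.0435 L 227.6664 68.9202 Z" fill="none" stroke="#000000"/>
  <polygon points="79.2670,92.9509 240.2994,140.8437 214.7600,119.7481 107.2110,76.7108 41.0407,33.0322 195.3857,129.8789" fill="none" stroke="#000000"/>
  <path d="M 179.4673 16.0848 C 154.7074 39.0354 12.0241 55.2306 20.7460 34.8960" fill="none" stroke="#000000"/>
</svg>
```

1 u = 1 mm; y_m = 154.7809 − y.

[1] `<path>` closed polygon, #000000→engrave S325 F2789: (55.0070,106.0155) → (235.5424,108.5116) → (270.5731,31.7161) → (204.2231,134.7374) → (227.6664,85.8607) → (55.0070,106.0155) (closed)

[2] `<polygon>` closed polygon, #000000→engrave S325 F2789: (79.2670,61.8300) → (240.2994,13.9372) → (214.7600,35.0328) → (107.2110,78.0701) → (41.0407,121.7487) → (195.3857,24.9020) → (79.2670,61.8300) (closed)

[3] `<path>` cubic bezier, #000000→engrave S325 F2789: (179.4673,138.6961) → (125.3747,119.1001) → (52.5174,110.6241) → (20.7460,119.8849)

G21
G90
G0 X55.0070 Y106.0155
M3 S325
G1 X235.5424 Y108.5116 F2789
G1 X270.5731 Y31.7161 F2789
G1 X204.2231 Y134.7374 F2789
G1 X227.6664 Y85.8607 F2789
G1 X55.0070 Y106.0155 F2789
M5
G0 X79.2670 Y61.8300
M3 S325
G1 X240.2994 Y13.9372 F2789
G1 X214.7600 Y35.0328 F2789
G1 X107.2110 Y78.0701 F2789
G1 X41.0407 Y121.7487 F2789
G1 X195.3857 Y24.9020 F2789
G1 X79.2670 Y61.8300 F2789
M5
G0 X179.4673 Y138.6961
M3 S325
G1 X125.3747 Y119.1001 F2789
G1 X52.5174 Y110.6241 F2789
G1 X20.7460 Y119.8849 F2789
M5
G0 X0.0000 Y0.0000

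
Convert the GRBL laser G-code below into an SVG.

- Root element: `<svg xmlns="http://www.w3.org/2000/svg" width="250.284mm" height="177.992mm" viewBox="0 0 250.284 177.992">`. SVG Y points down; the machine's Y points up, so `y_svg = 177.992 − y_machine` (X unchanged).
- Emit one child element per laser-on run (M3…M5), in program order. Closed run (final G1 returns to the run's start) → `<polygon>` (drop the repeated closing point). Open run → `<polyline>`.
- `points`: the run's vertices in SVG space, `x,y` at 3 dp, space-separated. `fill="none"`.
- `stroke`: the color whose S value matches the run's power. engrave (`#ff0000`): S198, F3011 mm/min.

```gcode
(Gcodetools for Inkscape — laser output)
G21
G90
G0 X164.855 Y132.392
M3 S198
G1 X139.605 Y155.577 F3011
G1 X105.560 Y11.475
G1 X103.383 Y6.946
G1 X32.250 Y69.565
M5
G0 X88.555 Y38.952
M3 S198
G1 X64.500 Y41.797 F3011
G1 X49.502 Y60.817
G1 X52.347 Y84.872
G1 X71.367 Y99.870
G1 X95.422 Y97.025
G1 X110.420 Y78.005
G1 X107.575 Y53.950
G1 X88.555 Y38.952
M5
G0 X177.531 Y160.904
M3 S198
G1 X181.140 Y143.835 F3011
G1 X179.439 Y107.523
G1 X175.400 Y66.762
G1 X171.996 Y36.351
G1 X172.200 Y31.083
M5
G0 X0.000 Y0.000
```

<svg xmlns="http://www.w3.org/2000/svg" width="250.284mm" height="177.992mm" viewBox="0 0 250.284 177.992">
  <polyline points="164.855,45.600 139.605,22.415 105.560,166.517 103.383,171.046 32.250,108.427" fill="none" stroke="#ff0000"/>
  <polygon points="88.555,139.040 64.500,136.195 49.502,117.175 52.347,93.120 71.367,78.122 95.422,80.967 110.420,99.987 107.575,124.042" fill="none" stroke="#ff0000"/>
  <polyline points="177.531,17.088 181.140,34.157 179.439,70.469 175.400,111.230 171.996,141.641 172.200,146.909" fill="none" stroke="#ff0000"/>
</svg>

Each laser-on run becomes one SVG element. Flip Y back into SVG space with y_svg = 177.992 − y_machine. Every run uses S198, so all elements get stroke `#ff0000` (engrave).

Run 1: The run is open, so emit a `<polyline>` with points (Y-flipped): 164.855,45.600 139.605,22.415 105.560,166.517 103.383,171.046 32.250,108.427.

Run 2: The run returns to its start, so emit a `<polygon>` with points (Y-flipped): 88.555,139.040 64.500,136.195 49.502,117.175 52.347,93.120 71.367,78.122 95.422,80.967 110.420,99.987 107.575,124.042.

Run 3: The run is open, so emit a `<polyline>` with points (Y-flipped): 177.531,17.088 181.140,34.157 179.439,70.469 175.400,111.230 171.996,141.641 172.200,146.909.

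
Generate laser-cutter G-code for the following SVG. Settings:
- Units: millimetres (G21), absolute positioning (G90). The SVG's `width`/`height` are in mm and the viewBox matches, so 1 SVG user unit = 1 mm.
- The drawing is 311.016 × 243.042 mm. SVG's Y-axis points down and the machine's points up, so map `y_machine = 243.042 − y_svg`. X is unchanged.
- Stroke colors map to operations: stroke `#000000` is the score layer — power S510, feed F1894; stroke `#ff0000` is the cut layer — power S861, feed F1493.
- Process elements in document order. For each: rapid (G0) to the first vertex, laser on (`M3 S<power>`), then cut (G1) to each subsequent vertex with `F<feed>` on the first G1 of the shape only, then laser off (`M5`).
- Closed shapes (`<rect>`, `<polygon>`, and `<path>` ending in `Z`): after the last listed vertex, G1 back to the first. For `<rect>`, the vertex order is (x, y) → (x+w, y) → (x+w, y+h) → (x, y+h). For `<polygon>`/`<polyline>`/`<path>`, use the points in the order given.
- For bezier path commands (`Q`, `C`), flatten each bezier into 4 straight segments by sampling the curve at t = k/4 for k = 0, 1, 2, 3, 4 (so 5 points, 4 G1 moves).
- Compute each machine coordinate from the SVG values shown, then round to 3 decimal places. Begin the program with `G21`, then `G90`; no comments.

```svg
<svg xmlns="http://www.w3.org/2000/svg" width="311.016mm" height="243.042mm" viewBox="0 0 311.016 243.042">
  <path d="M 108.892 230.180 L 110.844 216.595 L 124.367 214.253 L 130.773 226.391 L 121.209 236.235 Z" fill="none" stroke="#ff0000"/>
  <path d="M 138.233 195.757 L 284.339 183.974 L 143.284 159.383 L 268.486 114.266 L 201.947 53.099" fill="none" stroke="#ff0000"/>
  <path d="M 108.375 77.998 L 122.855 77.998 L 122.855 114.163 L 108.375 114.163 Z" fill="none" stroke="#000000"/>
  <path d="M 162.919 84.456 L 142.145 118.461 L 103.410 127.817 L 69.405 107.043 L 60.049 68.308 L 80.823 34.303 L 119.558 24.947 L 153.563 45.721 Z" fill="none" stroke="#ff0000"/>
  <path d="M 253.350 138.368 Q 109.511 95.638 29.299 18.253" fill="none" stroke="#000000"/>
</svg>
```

1 u = 1 mm; y_m = 243.042 − y.

[1] `<path>` regular polygon, #ff0000→cut S861 F1493: (108.892,12.862) → (110.844,26.447) → (124.367,28.789) → (130.773,16.651) → (121.209,6.807) → (108.892,12.862) (closed)

[2] `<path>` open polyline, #ff0000→cut S861 F1493: (138.233,47.285) → (284.339,59.068) → (143.284,83.659) → (268.486,128.776) → (201.947,189.943)

[3] `<path>` rectangle, #000000→score S510 F1894: (108.375,165.044) → (122.855,165.044) → (122.855,128.879) → (108.375,128.879) → (108.375,165.044) (closed)

[4] `<path>` regular polygon, #ff0000→cut S861 F1493: (162.919,158.586) → (142.145,124.581) → (103.410,115.225) → (69.405,135.999) → (60.049,174.734) → (80.823,208.739) → (119.558,218.095) → (153.563,197.321) → (162.919,158.586) (closed)

[5] `<path>` quadratic bezier, #000000→score S510 F1894: (253.350,104.674) → (185.407,128.205) → (125.418,156.068) → (73.382,188.262) → (29.299,224.789)

G21
G90
G0 X108.892 Y12.862
M3 S861
G1 X110.844 Y26.447 F1493
G1 X124.367 Y28.789
G1 X130.773 Y16.651
G1 X121.209 Y6.807
G1 X108.892 Y12.862
M5
G0 X138.233 Y47.285
M3 S861
G1 X284.339 Y59.068 F1493
G1 X143.284 Y83.659
G1 X268.486 Y128.776
G1 X201.947 Y189.943
M5
G0 X108.375 Y165.044
M3 S510
G1 X122.855 Y165.044 F1894
G1 X122.855 Y128.879
G1 X108.375 Y128.879
G1 X108.375 Y165.044
M5
G0 X162.919 Y158.586
M3 S861
G1 X142.145 Y124.581 F1493
G1 X103.410 Y115.225
G1 X69.405 Y135.999
G1 X60.049 Y174.734
G1 X80.823 Y208.739
G1 X119.558 Y218.095
G1 X153.563 Y197.321
G1 X162.919 Y158.586
M5
G0 X253.350 Y104.674
M3 S510
G1 X185.407 Y128.205 F1894
G1 X125.418 Y156.068
G1 X73.382 Y188.262
G1 X29.299 Y224.789
M5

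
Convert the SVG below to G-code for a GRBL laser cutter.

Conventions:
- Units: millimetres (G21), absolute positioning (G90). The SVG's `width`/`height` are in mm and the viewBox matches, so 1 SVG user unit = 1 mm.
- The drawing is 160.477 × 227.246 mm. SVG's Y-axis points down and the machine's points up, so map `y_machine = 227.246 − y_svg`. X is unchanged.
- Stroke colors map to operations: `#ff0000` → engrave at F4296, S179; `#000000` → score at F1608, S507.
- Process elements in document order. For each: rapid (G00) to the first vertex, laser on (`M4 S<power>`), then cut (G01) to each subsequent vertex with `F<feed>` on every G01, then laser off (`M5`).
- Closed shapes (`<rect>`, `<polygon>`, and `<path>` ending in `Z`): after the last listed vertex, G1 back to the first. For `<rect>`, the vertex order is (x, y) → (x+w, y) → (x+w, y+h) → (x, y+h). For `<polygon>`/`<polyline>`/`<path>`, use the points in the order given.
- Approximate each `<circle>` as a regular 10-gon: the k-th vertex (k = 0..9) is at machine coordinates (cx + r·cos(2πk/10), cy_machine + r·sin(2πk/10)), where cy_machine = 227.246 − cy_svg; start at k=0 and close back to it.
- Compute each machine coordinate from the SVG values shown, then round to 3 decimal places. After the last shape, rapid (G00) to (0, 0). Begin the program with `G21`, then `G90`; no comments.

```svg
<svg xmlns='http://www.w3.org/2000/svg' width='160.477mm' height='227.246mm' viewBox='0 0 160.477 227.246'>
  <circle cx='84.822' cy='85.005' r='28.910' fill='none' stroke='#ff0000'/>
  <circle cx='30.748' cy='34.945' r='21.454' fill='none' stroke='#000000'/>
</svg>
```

1 u = 1 mm; y_m = 227.246 − y.

[1] `<circle>` circle, #ff0000→engrave S179 F4296: (113.732,142.241) → (108.211,159.234) → (93.756,169.736) → (75.888,169.736) → (61.433,159.234) → (55.912,142.241) → (61.433,125.248) → (75.888,114.746) → (93.756,114.746) → (108.211,125.248) → (113.732,142.241) (closed)

[2] `<circle>` circle, #000000→score S507 F1608: (52.202,192.301) → (48.105,204.911) → (37.378,212.705) → (24.118,212.705) → (13.391,204.911) → (9.294,192.301) → (13.391,179.691) → (24.118,171.897) → (37.378,171.897) → (48.105,179.691) → (52.202,192.301) (closed)

G21
G90
G00 X113.732 Y142.241
M4 S179
G01 X108.211 Y159.234 F4296
G01 X93.756 Y169.736 F4296
G01 X75.888 Y169.736 F4296
G01 X61.433 Y159.234 F4296
G01 X55.912 Y142.241 F4296
G01 X61.433 Y125.248 F4296
G01 X75.888 Y114.746 F4296
G01 X93.756 Y114.746 F4296
G01 X108.211 Y125.248 F4296
G01 X113.732 Y142.241 F4296
M5
G00 X52.202 Y192.301
M4 S507
G01 X48.105 Y204.911 F1608
G01 X37.378 Y212.705 F1608
G01 X24.118 Y212.705 F1608
G01 X13.391 Y204.911 F1608
G01 X9.294 Y192.301 F1608
G01 X13.391 Y179.691 F1608
G01 X24.118 Y171.897 F1608
G01 X37.378 Y171.897 F1608
G01 X48.105 Y179.691 F1608
G01 X52.202 Y192.301 F1608
M5
G00 X0.000 Y0.000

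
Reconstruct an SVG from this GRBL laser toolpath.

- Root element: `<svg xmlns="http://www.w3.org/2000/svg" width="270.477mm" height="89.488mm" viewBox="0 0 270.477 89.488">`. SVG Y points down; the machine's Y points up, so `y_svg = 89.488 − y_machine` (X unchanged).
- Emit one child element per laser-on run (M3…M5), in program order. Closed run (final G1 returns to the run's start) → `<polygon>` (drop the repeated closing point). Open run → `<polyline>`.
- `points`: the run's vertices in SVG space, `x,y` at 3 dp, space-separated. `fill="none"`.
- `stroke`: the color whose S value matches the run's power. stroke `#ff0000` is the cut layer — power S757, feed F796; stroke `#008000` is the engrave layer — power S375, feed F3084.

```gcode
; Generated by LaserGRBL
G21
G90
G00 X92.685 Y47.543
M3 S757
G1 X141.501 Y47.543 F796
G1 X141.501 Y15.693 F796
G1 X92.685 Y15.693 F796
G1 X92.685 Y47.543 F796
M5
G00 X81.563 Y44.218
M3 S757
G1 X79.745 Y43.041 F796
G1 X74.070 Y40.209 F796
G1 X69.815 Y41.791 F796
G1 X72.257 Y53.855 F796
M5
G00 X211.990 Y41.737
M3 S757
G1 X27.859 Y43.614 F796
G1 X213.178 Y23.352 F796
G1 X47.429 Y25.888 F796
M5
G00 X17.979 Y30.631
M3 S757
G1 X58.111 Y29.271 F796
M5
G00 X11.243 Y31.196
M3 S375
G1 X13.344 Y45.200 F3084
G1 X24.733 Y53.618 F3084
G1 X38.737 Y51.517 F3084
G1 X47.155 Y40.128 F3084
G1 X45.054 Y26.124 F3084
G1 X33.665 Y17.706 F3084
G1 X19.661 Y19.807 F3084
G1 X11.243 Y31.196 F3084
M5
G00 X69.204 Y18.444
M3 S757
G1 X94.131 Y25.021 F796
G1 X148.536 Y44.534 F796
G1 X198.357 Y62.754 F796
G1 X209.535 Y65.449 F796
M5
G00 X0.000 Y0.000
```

<svg xmlns="http://www.w3.org/2000/svg" width="270.477mm" height="89.488mm" viewBox="0 0 270.477 89.488">
  <polygon points="92.685,41.945 141.501,41.945 141.501,73.795 92.685,73.795" fill="none" stroke="#ff0000"/>
  <polyline points="81.563,45.270 79.745,46.447 74.070,49.279 69.815,47.697 72.257,35.633" fill="none" stroke="#ff0000"/>
  <polyline points="211.990,47.751 27.859,45.874 213.178,66.136 47.429,63.600" fill="none" stroke="#ff0000"/>
  <polyline points="17.979,58.857 58.111,60.217" fill="none" stroke="#ff0000"/>
  <polygon points="11.243,58.292 13.344,44.288 24.733,35.870 38.737,37.971 47.155,49.360 45.054,63.364 33.665,71.782 19.661,69.681" fill="none" stroke="#008000"/>
  <polyline points="69.204,71.044 94.131,64.467 148.536,44.954 198.357,26.734 209.535,24.039" fill="none" stroke="#ff0000"/>
</svg>

Each laser-on run becomes one SVG element. Flip Y back into SVG space with y_svg = 89.488 − y_machine.

Run 1: S757 ⇒ cut layer `#ff0000`. The run returns to its start, so emit a `<polygon>` with points (Y-flipped): 92.685,41.945 141.501,41.945 141.501,73.795 92.685,73.795.

Run 2: power S757 maps to stroke `#ff0000` (cut). The run is open, so emit a `<polyline>` with points (Y-flipped): 81.563,45.270 79.745,46.447 74.070,49.279 69.815,47.697 72.257,35.633.

Run 3: S757 ⇒ cut layer `#ff0000`. The run is open, so emit a `<polyline>` with points (Y-flipped): 211.990,47.751 27.859,45.874 213.178,66.136 47.429,63.600.

Run 4: the run's S757 means `#ff0000` (cut). The run is open, so emit a `<polyline>` with points (Y-flipped): 17.979,58.857 58.111,60.217.

Run 5: power S375 maps to stroke `#008000` (engrave). The run returns to its start, so emit a `<polygon>` with points (Y-flipped): 11.243,58.292 13.344,44.288 24.733,35.870 38.737,37.971 47.155,49.360 45.054,63.364 33.665,71.782 19.661,69.681.

Run 6: the run's S757 means `#ff0000` (cut). The run is open, so emit a `<polyline>` with points (Y-flipped): 69.204,71.044 94.131,64.467 148.536,44.954 198.357,26.734 209.535,24.039.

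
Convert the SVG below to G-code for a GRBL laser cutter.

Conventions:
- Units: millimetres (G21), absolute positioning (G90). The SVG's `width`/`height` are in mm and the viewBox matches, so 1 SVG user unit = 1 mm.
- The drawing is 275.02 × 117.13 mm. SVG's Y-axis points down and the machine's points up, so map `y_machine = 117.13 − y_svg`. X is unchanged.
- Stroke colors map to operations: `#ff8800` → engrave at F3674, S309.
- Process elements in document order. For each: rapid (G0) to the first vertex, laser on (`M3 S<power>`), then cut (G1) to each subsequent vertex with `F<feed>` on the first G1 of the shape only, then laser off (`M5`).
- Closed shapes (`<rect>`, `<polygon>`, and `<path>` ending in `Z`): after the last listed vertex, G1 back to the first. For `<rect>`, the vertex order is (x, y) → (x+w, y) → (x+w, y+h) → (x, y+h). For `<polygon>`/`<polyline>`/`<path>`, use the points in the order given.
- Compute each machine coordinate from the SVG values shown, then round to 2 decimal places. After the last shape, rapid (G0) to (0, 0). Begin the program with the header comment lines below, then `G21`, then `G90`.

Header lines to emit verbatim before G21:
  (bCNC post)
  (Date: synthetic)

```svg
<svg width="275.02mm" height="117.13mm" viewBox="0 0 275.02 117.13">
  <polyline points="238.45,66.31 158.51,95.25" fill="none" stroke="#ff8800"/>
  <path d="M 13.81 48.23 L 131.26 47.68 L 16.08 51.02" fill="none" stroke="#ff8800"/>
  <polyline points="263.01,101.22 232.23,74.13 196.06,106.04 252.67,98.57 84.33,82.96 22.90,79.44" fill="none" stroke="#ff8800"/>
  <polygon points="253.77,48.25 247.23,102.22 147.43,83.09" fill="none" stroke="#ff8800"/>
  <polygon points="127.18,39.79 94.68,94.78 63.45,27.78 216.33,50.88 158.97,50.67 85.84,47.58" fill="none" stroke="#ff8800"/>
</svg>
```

viewBox `0 0 275.02 117.13` with mm width/height → 1 unit = 1 mm. Flip: y_m = 117.13 − y_svg.

**Shape 1** — `<polyline>` line segment, stroke `#ff8800` → engrave (S309, F3674). Machine vertices: (238.45,50.82) → (158.51,21.88). Open path.

**Shape 2** — `<path>` open polyline, stroke `#ff8800` → engrave (S309, F3674). Machine vertices: (13.81,68.90) → (131.26,69.45) → (16.08,66.11). Open path.

**Shape 3** — `<polyline>` open polyline, stroke `#ff8800` → engrave (S309, F3674). Machine vertices: (263.01,15.91) → (232.23,43.00) → (196.06,11.09) → (252.67,18.56) → (84.33,34.17) → (22.90,37.69). Open path.

**Shape 4** — `<polygon>` closed polygon, stroke `#ff8800` → engrave (S309, F3674). Machine vertices: (253.77,68.88) → (247.23,14.91) → (147.43,34.04) → (253.77,68.88). Closed: final G1 returns to the first vertex.

**Shape 5** — `<polygon>` closed polygon, stroke `#ff8800` → engrave (S309, F3674). Machine vertices: (127.18,77.34) → (94.68,22.35) → (63.45,89.35) → (216.33,66.25) → (158.97,66.46) → (85.84,69.55) → (127.18,77.34). Closed: final G1 returns to the first vertex.

(bCNC post)
(Date: synthetic)
G21
G90
G0 X238.45 Y50.82
M3 S309
G1 X158.51 Y21.88 F3674
M5
G0 X13.81 Y68.90
M3 S309
G1 X131.26 Y69.45 F3674
G1 X16.08 Y66.11
M5
G0 X263.01 Y15.91
M3 S309
G1 X232.23 Y43.00 F3674
G1 X196.06 Y11.09
G1 X252.67 Y18.56
G1 X84.33 Y34.17
G1 X22.90 Y37.69
M5
G0 X253.77 Y68.88
M3 S309
G1 X247.23 Y14.91 F3674
G1 X147.43 Y34.04
G1 X253.77 Y68.88
M5
G0 X127.18 Y77.34
M3 S309
G1 X94.68 Y22.35 F3674
G1 X63.45 Y89.35
G1 X216.33 Y66.25
G1 X158.97 Y66.46
G1 X85.84 Y69.55
G1 X127.18 Y77.34
M5
G0 X0.00 Y0.00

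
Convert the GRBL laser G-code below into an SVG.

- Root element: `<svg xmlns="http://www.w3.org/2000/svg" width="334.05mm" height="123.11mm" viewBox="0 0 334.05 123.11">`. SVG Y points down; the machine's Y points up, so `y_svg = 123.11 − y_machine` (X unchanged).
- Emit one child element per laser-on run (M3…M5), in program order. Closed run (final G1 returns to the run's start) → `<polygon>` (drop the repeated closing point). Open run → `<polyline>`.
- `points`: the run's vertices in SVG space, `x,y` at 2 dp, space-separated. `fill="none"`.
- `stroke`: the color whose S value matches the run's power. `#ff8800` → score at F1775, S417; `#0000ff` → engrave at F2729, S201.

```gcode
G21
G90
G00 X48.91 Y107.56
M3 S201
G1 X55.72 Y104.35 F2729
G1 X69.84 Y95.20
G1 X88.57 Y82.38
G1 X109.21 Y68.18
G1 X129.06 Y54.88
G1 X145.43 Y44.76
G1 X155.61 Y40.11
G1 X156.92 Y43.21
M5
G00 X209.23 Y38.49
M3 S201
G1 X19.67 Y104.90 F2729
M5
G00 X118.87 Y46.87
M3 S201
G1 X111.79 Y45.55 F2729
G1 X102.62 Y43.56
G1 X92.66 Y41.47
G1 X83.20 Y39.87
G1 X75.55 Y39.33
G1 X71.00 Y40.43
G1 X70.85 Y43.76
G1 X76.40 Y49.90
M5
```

<svg xmlns="http://www.w3.org/2000/svg" width="334.05mm" height="123.11mm" viewBox="0 0 334.05 123.11">
  <polyline points="48.91,15.55 55.72,18.76 69.84,27.91 88.57,40.73 109.21,54.93 129.06,68.23 145.43,78.35 155.61,83.00 156.92,79.90" fill="none" stroke="#0000ff"/>
  <polyline points="209.23,84.62 19.67,18.21" fill="none" stroke="#0000ff"/>
  <polyline points="118.87,76.24 111.79,77.56 102.62,79.55 92.66,81.64 83.20,83.24 75.55,83.78 71.00,82.68 70.85,79.35 76.40,73.21" fill="none" stroke="#0000ff"/>
</svg>

Each laser-on run becomes one SVG element. Flip Y back into SVG space with y_svg = 123.11 − y_machine. Every run uses S201, so all elements get stroke `#0000ff` (engrave).

Run 1: The run is open, so emit a `<polyline>` with points (Y-flipped): 48.91,15.55 55.72,18.76 69.84,27.91 88.57,40.73 109.21,54.93 129.06,68.23 145.43,78.35 155.61,83.00 156.92,79.90.

Run 2: The run is open, so emit a `<polyline>` with points (Y-flipped): 209.23,84.62 19.67,18.21.

Run 3: The run is open, so emit a `<polyline>` with points (Y-flipped): 118.87,76.24 111.79,77.56 102.62,79.55 92.66,81.64 83.20,83.24 75.55,83.78 71.00,82.68 70.85,79.35 76.40,73.21.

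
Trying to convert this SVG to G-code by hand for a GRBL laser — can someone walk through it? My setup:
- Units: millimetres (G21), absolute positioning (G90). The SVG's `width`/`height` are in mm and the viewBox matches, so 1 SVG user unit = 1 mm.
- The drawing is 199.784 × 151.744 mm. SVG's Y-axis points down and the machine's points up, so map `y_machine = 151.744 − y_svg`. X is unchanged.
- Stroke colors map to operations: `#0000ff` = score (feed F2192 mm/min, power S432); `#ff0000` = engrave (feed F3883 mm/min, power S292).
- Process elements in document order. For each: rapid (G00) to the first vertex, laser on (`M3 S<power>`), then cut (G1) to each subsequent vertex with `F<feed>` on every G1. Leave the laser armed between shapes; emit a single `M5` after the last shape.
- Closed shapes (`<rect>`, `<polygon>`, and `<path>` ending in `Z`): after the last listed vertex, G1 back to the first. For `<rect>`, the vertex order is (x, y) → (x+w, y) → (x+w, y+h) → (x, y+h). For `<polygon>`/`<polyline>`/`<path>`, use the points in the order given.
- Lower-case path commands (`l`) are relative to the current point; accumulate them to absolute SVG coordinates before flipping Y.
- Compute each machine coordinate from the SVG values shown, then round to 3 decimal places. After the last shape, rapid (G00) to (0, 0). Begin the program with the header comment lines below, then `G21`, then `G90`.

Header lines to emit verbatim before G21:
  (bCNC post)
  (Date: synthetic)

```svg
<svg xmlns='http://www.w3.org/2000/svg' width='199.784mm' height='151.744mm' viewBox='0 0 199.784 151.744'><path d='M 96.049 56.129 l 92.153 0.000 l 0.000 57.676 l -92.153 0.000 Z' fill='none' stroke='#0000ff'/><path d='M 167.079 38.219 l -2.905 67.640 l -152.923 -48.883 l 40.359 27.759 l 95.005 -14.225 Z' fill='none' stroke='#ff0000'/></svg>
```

viewBox `0 0 199.784 151.744` with mm width/height → 1 unit = 1 mm. Flip: y_m = 151.744 − y_svg.

**Shape 1** — `<path>` rectangle, stroke `#0000ff` → score (S432, F2192). Machine vertices: (96.049,95.615) → (188.202,95.615) → (188.202,37.939) → (96.049,37.939) → (96.049,95.615). Closed: final G1 returns to the first vertex.

**Shape 2** — `<path>` closed polygon, stroke `#ff0000` → engrave (S292, F3883). Machine vertices: (167.079,113.525) → (164.174,45.885) → (11.251,94.768) → (51.610,67.009) → (146.615,81.234) → (167.079,113.525). Closed: final G1 returns to the first vertex.

(bCNC post)
(Date: synthetic)
G21
G90
G00 X96.049 Y95.615
M3 S432
G1 X188.202 Y95.615 F2192
G1 X188.202 Y37.939 F2192
G1 X96.049 Y37.939 F2192
G1 X96.049 Y95.615 F2192
G00 X167.079 Y113.525
M3 S292
G1 X164.174 Y45.885 F3883
G1 X11.251 Y94.768 F3883
G1 X51.610 Y67.009 F3883
G1 X146.615 Y81.234 F3883
G1 X167.079 Y113.525 F3883
M5
G00 X0.000 Y0.000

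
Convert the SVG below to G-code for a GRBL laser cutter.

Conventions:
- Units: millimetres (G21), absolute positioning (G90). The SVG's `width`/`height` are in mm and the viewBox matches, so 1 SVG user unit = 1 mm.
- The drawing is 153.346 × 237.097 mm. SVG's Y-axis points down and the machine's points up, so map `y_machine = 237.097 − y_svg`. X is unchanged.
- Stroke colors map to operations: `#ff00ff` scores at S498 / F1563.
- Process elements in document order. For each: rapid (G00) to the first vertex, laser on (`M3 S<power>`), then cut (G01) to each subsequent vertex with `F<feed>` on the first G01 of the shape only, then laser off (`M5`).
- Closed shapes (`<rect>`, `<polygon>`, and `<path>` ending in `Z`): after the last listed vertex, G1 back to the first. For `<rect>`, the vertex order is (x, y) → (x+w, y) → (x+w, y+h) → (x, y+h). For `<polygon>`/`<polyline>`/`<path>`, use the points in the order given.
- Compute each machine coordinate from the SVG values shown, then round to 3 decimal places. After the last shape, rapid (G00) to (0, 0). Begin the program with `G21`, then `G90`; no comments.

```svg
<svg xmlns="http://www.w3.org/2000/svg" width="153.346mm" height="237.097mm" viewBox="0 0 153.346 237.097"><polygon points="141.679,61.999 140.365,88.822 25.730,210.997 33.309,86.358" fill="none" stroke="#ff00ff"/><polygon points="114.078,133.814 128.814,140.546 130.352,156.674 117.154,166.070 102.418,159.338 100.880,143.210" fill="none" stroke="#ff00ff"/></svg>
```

G21
G90
G00 X141.679 Y175.098
M3 S498
G01 X140.365 Y148.275 F1563
G01 X25.730 Y26.100
G01 X33.309 Y150.739
G01 X141.679 Y175.098
M5
G00 X114.078 Y103.283
M3 S498
G01 X128.814 Y96.551 F1563
G01 X130.352 Y80.423
G01 X117.154 Y71.027
G01 X102.418 Y77.759
G01 X100.880 Y93.887
G01 X114.078 Y103.283
M5
G00 X0.000 Y0.000

1 u = 1 mm; y_m = 237.097 − y.

[1] `<polygon>` closed polygon, #ff00ff→score S498 F1563: (141.679,175.098) → (140.365,148.275) → (25.730,26.100) → (33.309,150.739) → (141.679,175.098) (closed)

[2] `<polygon>` regular polygon, #ff00ff→score S498 F1563: (114.078,103.283) → (128.814,96.551) → (130.352,80.423) → (117.154,71.027) → (102.418,77.759) → (100.880,93.887) → (114.078,103.283) (closed)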